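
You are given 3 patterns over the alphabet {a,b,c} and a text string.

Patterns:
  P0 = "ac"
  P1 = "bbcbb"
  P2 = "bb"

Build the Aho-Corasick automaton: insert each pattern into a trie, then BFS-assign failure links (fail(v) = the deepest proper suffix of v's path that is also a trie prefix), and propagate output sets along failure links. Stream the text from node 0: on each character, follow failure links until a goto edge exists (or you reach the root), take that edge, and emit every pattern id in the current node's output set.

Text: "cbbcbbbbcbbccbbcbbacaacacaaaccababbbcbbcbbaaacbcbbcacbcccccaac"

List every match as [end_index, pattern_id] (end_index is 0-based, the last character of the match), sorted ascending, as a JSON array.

Build:
Trie nodes:
  n0 'ε': a→1 b→3
  n1 'a': c→2
  n2 'ac': ·  [P0 ends]
  n3 'b': b→4
  n4 'bb': c→5  [P2 ends]
  n5 'bbc': b→6
  n6 'bbcb': b→7
  n7 'bbcbb': ·  [P1 ends]

BFS fail/out derivation:
  n1('a'): parent n0 fail=0; on 'a' 0 → fail=0;  out ∅∪∅=∅
  n3('b'): parent n0 fail=0; on 'b' 0 → fail=0;  out ∅∪∅=∅
  n2('ac'): parent n1 fail=0; on 'c' 0 → fail=0;  out {0}∪∅={0}
  n4('bb'): parent n3 fail=0; on 'b' 0 → fail=3;  out {2}∪∅={2}
  n5('bbc'): parent n4 fail=3; on 'c' 3→0 → fail=0;  out ∅∪∅=∅
  n6('bbcb'): parent n5 fail=0; on 'b' 0 → fail=3;  out ∅∪∅=∅
  n7('bbcbb'): parent n6 fail=3; on 'b' 3 → fail=4;  out {1}∪{2}={1,2}

Scan:
[0] read 'c'  n0⇒n0
[1] read 'b'  n0⇒n3
[2] read 'b'  n3⇒n4  emit P2@[1:2]
[3] read 'c'  n4⇒n5
[4] read 'b'  n5⇒n6
[5] read 'b'  n6⇒n7  emit P1@[1:5],P2@[4:5]
[6] read 'b'  n7⇒n4 (via fail)  emit P2@[5:6]
[7] read 'b'  n4⇒n4 (via fail)  emit P2@[6:7]
[8] read 'c'  n4⇒n5
[9] read 'b'  n5⇒n6
[10] read 'b'  n6⇒n7  emit P1@[6:10],P2@[9:10]
[11] read 'c'  n7⇒n5 (via fail)
[12] read 'c'  n5⇒n0 (via fail)
[13] read 'b'  n0⇒n3
[14] read 'b'  n3⇒n4  emit P2@[13:14]
[15] read 'c'  n4⇒n5
[16] read 'b'  n5⇒n6
[17] read 'b'  n6⇒n7  emit P1@[13:17],P2@[16:17]
[18] read 'a'  n7⇒n1 (via fail)
[19] read 'c'  n1⇒n2  emit P0@[18:19]
[20] read 'a'  n2⇒n1 (via fail)
[21] read 'a'  n1⇒n1 (via fail)
[22] read 'c'  n1⇒n2  emit P0@[21:22]
[23] read 'a'  n2⇒n1 (via fail)
[24] read 'c'  n1⇒n2  emit P0@[23:24]
[25] read 'a'  n2⇒n1 (via fail)
[26] read 'a'  n1⇒n1 (via fail)
[27] read 'a'  n1⇒n1 (via fail)
[28] read 'c'  n1⇒n2  emit P0@[27:28]
[29] read 'c'  n2⇒n0 (via fail)
[30] read 'a'  n0⇒n1
[31] read 'b'  n1⇒n3 (via fail)
[32] read 'a'  n3⇒n1 (via fail)
[33] read 'b'  n1⇒n3 (via fail)
[34] read 'b'  n3⇒n4  emit P2@[33:34]
[35] read 'b'  n4⇒n4 (via fail)  emit P2@[34:35]
[36] read 'c'  n4⇒n5
[37] read 'b'  n5⇒n6
[38] read 'b'  n6⇒n7  emit P1@[34:38],P2@[37:38]
[39] read 'c'  n7⇒n5 (via fail)
[40] read 'b'  n5⇒n6
[41] read 'b'  n6⇒n7  emit P1@[37:41],P2@[40:41]
[42] read 'a'  n7⇒n1 (via fail)
[43] read 'a'  n1⇒n1 (via fail)
[44] read 'a'  n1⇒n1 (via fail)
[45] read 'c'  n1⇒n2  emit P0@[44:45]
[46] read 'b'  n2⇒n3 (via fail)
[47] read 'c'  n3⇒n0 (via fail)
[48] read 'b'  n0⇒n3
[49] read 'b'  n3⇒n4  emit P2@[48:49]
[50] read 'c'  n4⇒n5
[51] read 'a'  n5⇒n1 (via fail)
[52] read 'c'  n1⇒n2  emit P0@[51:52]
[53] read 'b'  n2⇒n3 (via fail)
[54] read 'c'  n3⇒n0 (via fail)
[55] read 'c'  n0⇒n0
[56] read 'c'  n0⇒n0
[57] read 'c'  n0⇒n0
[58] read 'c'  n0⇒n0
[59] read 'a'  n0⇒n1
[60] read 'a'  n1⇒n1 (via fail)
[61] read 'c'  n1⇒n2  emit P0@[60:61]

Matches: [[2,2],[5,1],[5,2],[6,2],[7,2],[10,1],[10,2],[14,2],[17,1],[17,2],[19,0],[22,0],[24,0],[28,0],[34,2],[35,2],[38,1],[38,2],[41,1],[41,2],[45,0],[49,2],[52,0],[61,0]]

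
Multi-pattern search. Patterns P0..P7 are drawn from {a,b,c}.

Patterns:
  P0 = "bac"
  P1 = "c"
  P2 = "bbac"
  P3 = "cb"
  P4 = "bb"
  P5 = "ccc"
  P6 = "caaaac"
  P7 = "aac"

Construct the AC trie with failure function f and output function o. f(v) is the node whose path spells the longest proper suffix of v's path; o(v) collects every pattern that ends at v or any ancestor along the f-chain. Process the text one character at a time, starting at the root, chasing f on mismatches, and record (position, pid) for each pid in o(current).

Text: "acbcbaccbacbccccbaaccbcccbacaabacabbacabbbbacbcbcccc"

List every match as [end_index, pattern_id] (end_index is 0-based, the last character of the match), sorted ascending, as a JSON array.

Construct AC machine:
Trie (insert patterns):
  n0 'ε': a→16 b→1 c→4
  n1 'b': a→2 b→5
  n2 'ba': c→3
  n3 'bac': ·  ←P0
  n4 'c': a→11 b→8 c→9  ←P1
  n5 'bb': a→6  ←P4
  n6 'bba': c→7
  n7 'bbac': ·  ←P2
  n8 'cb': ·  ←P3
  n9 'cc': c→10
  n10 'ccc': ·  ←P5
  n11 'ca': a→12
  n12 'caa': a→13
  n13 'caaa': a→14
  n14 'caaaa': c→15
  n15 'caaaac': ·  ←P6
  n16 'a': a→17
  n17 'aa': c→18
  n18 'aac': ·  ←P7

Failure links (BFS by depth):
  n1('b'): parent n0 fail=0; on 'b' 0 → fail=0;  out ∅∪∅=∅
  n4('c'): parent n0 fail=0; on 'c' 0 → fail=0;  out {1}∪∅={1}
  n16('a'): parent n0 fail=0; on 'a' 0 → fail=0;  out ∅∪∅=∅
  n2('ba'): parent n1 fail=0; on 'a' 0 → fail=16;  out ∅∪∅=∅
  n5('bb'): parent n1 fail=0; on 'b' 0 → fail=1;  out {4}∪∅={4}
  n8('cb'): parent n4 fail=0; on 'b' 0 → fail=1;  out {3}∪∅={3}
  n9('cc'): parent n4 fail=0; on 'c' 0 → fail=4;  out ∅∪{1}={1}
  n11('ca'): parent n4 fail=0; on 'a' 0 → fail=16;  out ∅∪∅=∅
  n17('aa'): parent n16 fail=0; on 'a' 0 → fail=16;  out ∅∪∅=∅
  n3('bac'): parent n2 fail=16; on 'c' 16→0 → fail=4;  out {0}∪{1}={0,1}
  n6('bba'): parent n5 fail=1; on 'a' 1 → fail=2;  out ∅∪∅=∅
  n10('ccc'): parent n9 fail=4; on 'c' 4 → fail=9;  out {5}∪{1}={1,5}
  n12('caa'): parent n11 fail=16; on 'a' 16 → fail=17;  out ∅∪∅=∅
  n18('aac'): parent n17 fail=16; on 'c' 16→0 → fail=4;  out {7}∪{1}={1,7}
  n7('bbac'): parent n6 fail=2; on 'c' 2 → fail=3;  out {2}∪{0,1}={0,1,2}
  n13('caaa'): parent n12 fail=17; on 'a' 17→16 → fail=17;  out ∅∪∅=∅
  n14('caaaa'): parent n13 fail=17; on 'a' 17→16 → fail=17;  out ∅∪∅=∅
  n15('caaaac'): parent n14 fail=17; on 'c' 17 → fail=18;  out {6}∪{1,7}={1,6,7}

Run:
i=0 'a': node 0→16
i=1 'c': node 16→4 (via fail)  ** P1@[1:1]
i=2 'b': node 4→8  ** P3@[1:2]
i=3 'c': node 8→4 (via fail)  ** P1@[3:3]
i=4 'b': node 4→8  ** P3@[3:4]
i=5 'a': node 8→2 (via fail)
i=6 'c': node 2→3  ** P0@[4:6],P1@[6:6]
i=7 'c': node 3→9 (via fail)  ** P1@[7:7]
i=8 'b': node 9→8 (via fail)  ** P3@[7:8]
i=9 'a': node 8→2 (via fail)
i=10 'c': node 2→3  ** P0@[8:10],P1@[10:10]
i=11 'b': node 3→8 (via fail)  ** P3@[10:11]
i=12 'c': node 8→4 (via fail)  ** P1@[12:12]
i=13 'c': node 4→9  ** P1@[13:13]
i=14 'c': node 9→10  ** P1@[14:14],P5@[12:14]
i=15 'c': node 10→10 (via fail)  ** P1@[15:15],P5@[13:15]
i=16 'b': node 10→8 (via fail)  ** P3@[15:16]
i=17 'a': node 8→2 (via fail)
i=18 'a': node 2→17 (via fail)
i=19 'c': node 17→18  ** P1@[19:19],P7@[17:19]
i=20 'c': node 18→9 (via fail)  ** P1@[20:20]
i=21 'b': node 9→8 (via fail)  ** P3@[20:21]
i=22 'c': node 8→4 (via fail)  ** P1@[22:22]
i=23 'c': node 4→9  ** P1@[23:23]
i=24 'c': node 9→10  ** P1@[24:24],P5@[22:24]
i=25 'b': node 10→8 (via fail)  ** P3@[24:25]
i=26 'a': node 8→2 (via fail)
i=27 'c': node 2→3  ** P0@[25:27],P1@[27:27]
i=28 'a': node 3→11 (via fail)
i=29 'a': node 11→12
i=30 'b': node 12→1 (via fail)
i=31 'a': node 1→2
i=32 'c': node 2→3  ** P0@[30:32],P1@[32:32]
i=33 'a': node 3→11 (via fail)
i=34 'b': node 11→1 (via fail)
i=35 'b': node 1→5  ** P4@[34:35]
i=36 'a': node 5→6
i=37 'c': node 6→7  ** P0@[35:37],P1@[37:37],P2@[34:37]
i=38 'a': node 7→11 (via fail)
i=39 'b': node 11→1 (via fail)
i=40 'b': node 1→5  ** P4@[39:40]
i=41 'b': node 5→5 (via fail)  ** P4@[40:41]
i=42 'b': node 5→5 (via fail)  ** P4@[41:42]
i=43 'a': node 5→6
i=44 'c': node 6→7  ** P0@[42:44],P1@[44:44],P2@[41:44]
i=45 'b': node 7→8 (via fail)  ** P3@[44:45]
i=46 'c': node 8→4 (via fail)  ** P1@[46:46]
i=47 'b': node 4→8  ** P3@[46:47]
i=48 'c': node 8→4 (via fail)  ** P1@[48:48]
i=49 'c': node 4→9  ** P1@[49:49]
i=50 'c': node 9→10  ** P1@[50:50],P5@[48:50]
i=51 'c': node 10→10 (via fail)  ** P1@[51:51],P5@[49:51]

All matches (sorted): [[1,1],[2,3],[3,1],[4,3],[6,0],[6,1],[7,1],[8,3],[10,0],[10,1],[11,3],[12,1],[13,1],[14,1],[14,5],[15,1],[15,5],[16,3],[19,1],[19,7],[20,1],[21,3],[22,1],[23,1],[24,1],[24,5],[25,3],[27,0],[27,1],[32,0],[32,1],[35,4],[37,0],[37,1],[37,2],[40,4],[41,4],[42,4],[44,0],[44,1],[44,2],[45,3],[46,1],[47,3],[48,1],[49,1],[50,1],[50,5],[51,1],[51,5]]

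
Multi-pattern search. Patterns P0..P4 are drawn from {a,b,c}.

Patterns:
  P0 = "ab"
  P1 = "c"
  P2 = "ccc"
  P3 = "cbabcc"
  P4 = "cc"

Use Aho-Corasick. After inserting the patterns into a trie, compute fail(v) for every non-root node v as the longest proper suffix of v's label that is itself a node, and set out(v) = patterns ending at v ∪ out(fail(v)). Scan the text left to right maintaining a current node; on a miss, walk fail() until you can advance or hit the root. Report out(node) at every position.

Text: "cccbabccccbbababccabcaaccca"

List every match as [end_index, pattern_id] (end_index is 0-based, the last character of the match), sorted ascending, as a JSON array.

Build automaton:
Trie nodes:
  0='ε' goto a→1 c→3
  1='a' goto b→2
  2='ab' goto ·  [P0 ends]
  3='c' goto b→6 c→4  [P1 ends]
  4='cc' goto c→5  [P4 ends]
  5='ccc' goto ·  [P2 ends]
  6='cb' goto a→7
  7='cba' goto b→8
  8='cbab' goto c→9
  9='cbabc' goto c→10
  10='cbabcc' goto ·  [P3 ends]

BFS fail/out derivation:
  n1('a'): parent n0 fail=0; on 'a' 0 → fail=0;  out ∅∪∅=∅
  n3('c'): parent n0 fail=0; on 'c' 0 → fail=0;  out {1}∪∅={1}
  n2('ab'): parent n1 fail=0; on 'b' 0 → fail=0;  out {0}∪∅={0}
  n4('cc'): parent n3 fail=0; on 'c' 0 → fail=3;  out {4}∪{1}={1,4}
  n6('cb'): parent n3 fail=0; on 'b' 0 → fail=0;  out ∅∪∅=∅
  n5('ccc'): parent n4 fail=3; on 'c' 3 → fail=4;  out {2}∪{1,4}={1,2,4}
  n7('cba'): parent n6 fail=0; on 'a' 0 → fail=1;  out ∅∪∅=∅
  n8('cbab'): parent n7 fail=1; on 'b' 1 → fail=2;  out ∅∪{0}={0}
  n9('cbabc'): parent n8 fail=2; on 'c' 2→0 → fail=3;  out ∅∪{1}={1}
  n10('cbabcc'): parent n9 fail=3; on 'c' 3 → fail=4;  out {3}∪{1,4}={1,3,4}

Scan:
i=0 'c': node 0→3  emit P1@[0:0]
i=1 'c': node 3→4  emit P1@[1:1],P4@[0:1]
i=2 'c': node 4→5  emit P1@[2:2],P2@[0:2],P4@[1:2]
i=3 'b': node 5→6 (via fail)
i=4 'a': node 6→7
i=5 'b': node 7→8  emit P0@[4:5]
i=6 'c': node 8→9  emit P1@[6:6]
i=7 'c': node 9→10  emit P1@[7:7],P3@[2:7],P4@[6:7]
i=8 'c': node 10→5 (via fail)  emit P1@[8:8],P2@[6:8],P4@[7:8]
i=9 'c': node 5→5 (via fail)  emit P1@[9:9],P2@[7:9],P4@[8:9]
i=10 'b': node 5→6 (via fail)
i=11 'b': node 6→0 (via fail)
i=12 'a': node 0→1
i=13 'b': node 1→2  emit P0@[12:13]
i=14 'a': node 2→1 (via fail)
i=15 'b': node 1→2  emit P0@[14:15]
i=16 'c': node 2→3 (via fail)  emit P1@[16:16]
i=17 'c': node 3→4  emit P1@[17:17],P4@[16:17]
i=18 'a': node 4→1 (via fail)
i=19 'b': node 1→2  emit P0@[18:19]
i=20 'c': node 2→3 (via fail)  emit P1@[20:20]
i=21 'a': node 3→1 (via fail)
i=22 'a': node 1→1 (via fail)
i=23 'c': node 1→3 (via fail)  emit P1@[23:23]
i=24 'c': node 3→4  emit P1@[24:24],P4@[23:24]
i=25 'c': node 4→5  emit P1@[25:25],P2@[23:25],P4@[24:25]
i=26 'a': node 5→1 (via fail)

Result: [[0,1],[1,1],[1,4],[2,1],[2,2],[2,4],[5,0],[6,1],[7,1],[7,3],[7,4],[8,1],[8,2],[8,4],[9,1],[9,2],[9,4],[13,0],[15,0],[16,1],[17,1],[17,4],[19,0],[20,1],[23,1],[24,1],[24,4],[25,1],[25,2],[25,4]]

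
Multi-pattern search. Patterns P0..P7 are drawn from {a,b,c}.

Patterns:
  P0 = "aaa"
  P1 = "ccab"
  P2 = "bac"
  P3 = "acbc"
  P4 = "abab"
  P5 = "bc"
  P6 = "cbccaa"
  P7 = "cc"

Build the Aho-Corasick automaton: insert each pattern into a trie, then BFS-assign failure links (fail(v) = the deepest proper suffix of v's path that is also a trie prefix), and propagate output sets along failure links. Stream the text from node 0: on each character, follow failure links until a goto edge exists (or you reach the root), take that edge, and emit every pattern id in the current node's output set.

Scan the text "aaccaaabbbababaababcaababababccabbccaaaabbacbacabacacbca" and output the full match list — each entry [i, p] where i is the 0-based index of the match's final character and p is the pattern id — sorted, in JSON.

Build:
Trie nodes:
  n0 'ε': a→1 b→8 c→4
  n1 'a': a→2 b→14 c→11
  n2 'aa': a→3
  n3 'aaa': ·  ←P0
  n4 'c': b→18 c→5
  n5 'cc': a→6  ←P7
  n6 'cca': b→7
  n7 'ccab': ·  ←P1
  n8 'b': a→9 c→17
  n9 'ba': c→10
  n10 'bac': ·  ←P2
  n11 'ac': b→12
  n12 'acb': c→13
  n13 'acbc': ·  ←P3
  n14 'ab': a→15
  n15 'aba': b→16
  n16 'abab': ·  ←P4
  n17 'bc': ·  ←P5
  n18 'cb': c→19
  n19 'cbc': c→20
  n20 'cbcc': a→21
  n21 'cbcca': a→22
  n22 'cbccaa': ·  ←P6

Failure links (BFS by depth):
  fail(1) 'a': from fail(0)=0 chase 'a': 0 ⇒ 0;  out=∅∪out(0)=∅
  fail(4) 'c': from fail(0)=0 chase 'c': 0 ⇒ 0;  out=∅∪out(0)=∅
  fail(8) 'b': from fail(0)=0 chase 'b': 0 ⇒ 0;  out=∅∪out(0)=∅
  fail(2) 'aa': from fail(1)=0 chase 'a': 0 ⇒ 1;  out=∅∪out(1)=∅
  fail(5) 'cc': from fail(4)=0 chase 'c': 0 ⇒ 4;  out={7}∪out(4)={7}
  fail(9) 'ba': from fail(8)=0 chase 'a': 0 ⇒ 1;  out=∅∪out(1)=∅
  fail(11) 'ac': from fail(1)=0 chase 'c': 0 ⇒ 4;  out=∅∪out(4)=∅
  fail(14) 'ab': from fail(1)=0 chase 'b': 0 ⇒ 8;  out=∅∪out(8)=∅
  fail(17) 'bc': from fail(8)=0 chase 'c': 0 ⇒ 4;  out={5}∪out(4)={5}
  fail(18) 'cb': from fail(4)=0 chase 'b': 0 ⇒ 8;  out=∅∪out(8)=∅
  fail(3) 'aaa': from fail(2)=1 chase 'a': 1 ⇒ 2;  out={0}∪out(2)={0}
  fail(6) 'cca': from fail(5)=4 chase 'a': 4→0 ⇒ 1;  out=∅∪out(1)=∅
  fail(10) 'bac': from fail(9)=1 chase 'c': 1 ⇒ 11;  out={2}∪out(11)={2}
  fail(12) 'acb': from fail(11)=4 chase 'b': 4 ⇒ 18;  out=∅∪out(18)=∅
  fail(15) 'aba': from fail(14)=8 chase 'a': 8 ⇒ 9;  out=∅∪out(9)=∅
  fail(19) 'cbc': from fail(18)=8 chase 'c': 8 ⇒ 17;  out=∅∪out(17)={5}
  fail(7) 'ccab': from fail(6)=1 chase 'b': 1 ⇒ 14;  out={1}∪out(14)={1}
  fail(13) 'acbc': from fail(12)=18 chase 'c': 18 ⇒ 19;  out={3}∪out(19)={3,5}
  fail(16) 'abab': from fail(15)=9 chase 'b': 9→1 ⇒ 14;  out={4}∪out(14)={4}
  fail(20) 'cbcc': from fail(19)=17 chase 'c': 17→4 ⇒ 5;  out=∅∪out(5)={7}
  fail(21) 'cbcca': from fail(20)=5 chase 'a': 5 ⇒ 6;  out=∅∪out(6)=∅
  fail(22) 'cbccaa': from fail(21)=6 chase 'a': 6→1 ⇒ 2;  out={6}∪out(2)={6}

Text stream:
[0] read 'a'  n0⇒n1
[1] read 'a'  n1⇒n2
[2] read 'c'  n2⇒n11 ·f
[3] read 'c'  n11⇒n5 ·f  emit P7@[2:3]
[4] read 'a'  n5⇒n6
[5] read 'a'  n6⇒n2 ·f
[6] read 'a'  n2⇒n3  emit P0@[4:6]
[7] read 'b'  n3⇒n14 ·f
[8] read 'b'  n14⇒n8 ·f
[9] read 'b'  n8⇒n8 ·f
[10] read 'a'  n8⇒n9
[11] read 'b'  n9⇒n14 ·f
[12] read 'a'  n14⇒n15
[13] read 'b'  n15⇒n16  emit P4@[10:13]
[14] read 'a'  n16⇒n15 ·f
[15] read 'a'  n15⇒n2 ·f
[16] read 'b'  n2⇒n14 ·f
[17] read 'a'  n14⇒n15
[18] read 'b'  n15⇒n16  emit P4@[15:18]
[19] read 'c'  n16⇒n17 ·f  emit P5@[18:19]
[20] read 'a'  n17⇒n1 ·f
[21] read 'a'  n1⇒n2
[22] read 'b'  n2⇒n14 ·f
[23] read 'a'  n14⇒n15
[24] read 'b'  n15⇒n16  emit P4@[21:24]
[25] read 'a'  n16⇒n15 ·f
[26] read 'b'  n15⇒n16  emit P4@[23:26]
[27] read 'a'  n16⇒n15 ·f
[28] read 'b'  n15⇒n16  emit P4@[25:28]
[29] read 'c'  n16⇒n17 ·f  emit P5@[28:29]
[30] read 'c'  n17⇒n5 ·f  emit P7@[29:30]
[31] read 'a'  n5⇒n6
[32] read 'b'  n6⇒n7  emit P1@[29:32]
[33] read 'b'  n7⇒n8 ·f
[34] read 'c'  n8⇒n17  emit P5@[33:34]
[35] read 'c'  n17⇒n5 ·f  emit P7@[34:35]
[36] read 'a'  n5⇒n6
[37] read 'a'  n6⇒n2 ·f
[38] read 'a'  n2⇒n3  emit P0@[36:38]
[39] read 'a'  n3⇒n3 ·f  emit P0@[37:39]
[40] read 'b'  n3⇒n14 ·f
[41] read 'b'  n14⇒n8 ·f
[42] read 'a'  n8⇒n9
[43] read 'c'  n9⇒n10  emit P2@[41:43]
[44] read 'b'  n10⇒n12 ·f
[45] read 'a'  n12⇒n9 ·f
[46] read 'c'  n9⇒n10  emit P2@[44:46]
[47] read 'a'  n10⇒n1 ·f
[48] read 'b'  n1⇒n14
[49] read 'a'  n14⇒n15
[50] read 'c'  n15⇒n10 ·f  emit P2@[48:50]
[51] read 'a'  n10⇒n1 ·f
[52] read 'c'  n1⇒n11
[53] read 'b'  n11⇒n12
[54] read 'c'  n12⇒n13  emit P3@[51:54],P5@[53:54]
[55] read 'a'  n13⇒n1 ·f

Matches: [[3,7],[6,0],[13,4],[18,4],[19,5],[24,4],[26,4],[28,4],[29,5],[30,7],[32,1],[34,5],[35,7],[38,0],[39,0],[43,2],[46,2],[50,2],[54,3],[54,5]]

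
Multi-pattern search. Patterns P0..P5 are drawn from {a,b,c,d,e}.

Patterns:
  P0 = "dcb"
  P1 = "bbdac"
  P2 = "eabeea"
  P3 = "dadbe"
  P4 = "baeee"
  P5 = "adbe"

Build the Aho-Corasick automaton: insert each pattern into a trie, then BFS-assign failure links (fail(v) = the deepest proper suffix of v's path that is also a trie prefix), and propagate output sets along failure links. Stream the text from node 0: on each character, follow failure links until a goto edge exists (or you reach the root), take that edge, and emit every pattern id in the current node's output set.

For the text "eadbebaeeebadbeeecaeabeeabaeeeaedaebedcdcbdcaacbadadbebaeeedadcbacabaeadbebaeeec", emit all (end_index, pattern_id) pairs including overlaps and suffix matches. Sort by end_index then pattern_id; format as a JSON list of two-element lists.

Build:
Trie (insert patterns):
  0='ε' goto a→23 b→4 d→1 e→9
  1='d' goto a→15 c→2
  2='dc' goto b→3
  3='dcb' goto ·  ←P0
  4='b' goto a→19 b→5
  5='bb' goto d→6
  6='bbd' goto a→7
  7='bbda' goto c→8
  8='bbdac' goto ·  ←P1
  9='e' goto a→10
  10='ea' goto b→11
  11='eab' goto e→12
  12='eabe' goto e→13
  13='eabee' goto a→14
  14='eabeea' goto ·  ←P2
  15='da' goto d→16
  16='dad' goto b→17
  17='dadb' goto e→18
  18='dadbe' goto ·  ←P3
  19='ba' goto e→20
  20='bae' goto e→21
  21='baee' goto e→22
  22='baeee' goto ·  ←P4
  23='a' goto d→24
  24='ad' goto b→25
  25='adb' goto e→26
  26='adbe' goto ·  ←P5

BFS fail/out derivation:
  fail(1) 'd': from fail(0)=0 chase 'd': 0 ⇒ 0;  out=∅∪out(0)=∅
  fail(4) 'b': from fail(0)=0 chase 'b': 0 ⇒ 0;  out=∅∪out(0)=∅
  fail(9) 'e': from fail(0)=0 chase 'e': 0 ⇒ 0;  out=∅∪out(0)=∅
  fail(23) 'a': from fail(0)=0 chase 'a': 0 ⇒ 0;  out=∅∪out(0)=∅
  fail(2) 'dc': from fail(1)=0 chase 'c': 0 ⇒ 0;  out=∅∪out(0)=∅
  fail(5) 'bb': from fail(4)=0 chase 'b': 0 ⇒ 4;  out=∅∪out(4)=∅
  fail(10) 'ea': from fail(9)=0 chase 'a': 0 ⇒ 23;  out=∅∪out(23)=∅
  fail(15) 'da': from fail(1)=0 chase 'a': 0 ⇒ 23;  out=∅∪out(23)=∅
  fail(19) 'ba': from fail(4)=0 chase 'a': 0 ⇒ 23;  out=∅∪out(23)=∅
  fail(24) 'ad': from fail(23)=0 chase 'd': 0 ⇒ 1;  out=∅∪out(1)=∅
  fail(3) 'dcb': from fail(2)=0 chase 'b': 0 ⇒ 4;  out={0}∪out(4)={0}
  fail(6) 'bbd': from fail(5)=4 chase 'd': 4→0 ⇒ 1;  out=∅∪out(1)=∅
  fail(11) 'eab': from fail(10)=23 chase 'b': 23→0 ⇒ 4;  out=∅∪out(4)=∅
  fail(16) 'dad': from fail(15)=23 chase 'd': 23 ⇒ 24;  out=∅∪out(24)=∅
  fail(20) 'bae': from fail(19)=23 chase 'e': 23→0 ⇒ 9;  out=∅∪out(9)=∅
  fail(25) 'adb': from fail(24)=1 chase 'b': 1→0 ⇒ 4;  out=∅∪out(4)=∅
  fail(7) 'bbda': from fail(6)=1 chase 'a': 1 ⇒ 15;  out=∅∪out(15)=∅
  fail(12) 'eabe': from fail(11)=4 chase 'e': 4→0 ⇒ 9;  out=∅∪out(9)=∅
  fail(17) 'dadb': from fail(16)=24 chase 'b': 24 ⇒ 25;  out=∅∪out(25)=∅
  fail(21) 'baee': from fail(20)=9 chase 'e': 9→0 ⇒ 9;  out=∅∪out(9)=∅
  fail(26) 'adbe': from fail(25)=4 chase 'e': 4→0 ⇒ 9;  out={5}∪out(9)={5}
  fail(8) 'bbdac': from fail(7)=15 chase 'c': 15→23→0 ⇒ 0;  out={1}∪out(0)={1}
  fail(13) 'eabee': from fail(12)=9 chase 'e': 9→0 ⇒ 9;  out=∅∪out(9)=∅
  fail(18) 'dadbe': from fail(17)=25 chase 'e': 25 ⇒ 26;  out={3}∪out(26)={3,5}
  fail(22) 'baeee': from fail(21)=9 chase 'e': 9→0 ⇒ 9;  out={4}∪out(9)={4}
  fail(14) 'eabeea': from fail(13)=9 chase 'a': 9 ⇒ 10;  out={2}∪out(10)={2}

Text stream:
i=0 'e': node 0→9
i=1 'a': node 9→10
i=2 'd': node 10→24 (fail-walked)
i=3 'b': node 24→25
i=4 'e': node 25→26  ** P5@[1:4]
i=5 'b': node 26→4 (fail-walked)
i=6 'a': node 4→19
i=7 'e': node 19→20
i=8 'e': node 20→21
i=9 'e': node 21→22  ** P4@[5:9]
i=10 'b': node 22→4 (fail-walked)
i=11 'a': node 4→19
i=12 'd': node 19→24 (fail-walked)
i=13 'b': node 24→25
i=14 'e': node 25→26  ** P5@[11:14]
i=15 'e': node 26→9 (fail-walked)
i=16 'e': node 9→9 (fail-walked)
i=17 'c': node 9→0 (fail-walked)
i=18 'a': node 0→23
i=19 'e': node 23→9 (fail-walked)
i=20 'a': node 9→10
i=21 'b': node 10→11
i=22 'e': node 11→12
i=23 'e': node 12→13
i=24 'a': node 13→14  ** P2@[19:24]
i=25 'b': node 14→11 (fail-walked)
i=26 'a': node 11→19 (fail-walked)
i=27 'e': node 19→20
i=28 'e': node 20→21
i=29 'e': node 21→22  ** P4@[25:29]
i=30 'a': node 22→10 (fail-walked)
i=31 'e': node 10→9 (fail-walked)
i=32 'd': node 9→1 (fail-walked)
i=33 'a': node 1→15
i=34 'e': node 15→9 (fail-walked)
i=35 'b': node 9→4 (fail-walked)
i=36 'e': node 4→9 (fail-walked)
i=37 'd': node 9→1 (fail-walked)
i=38 'c': node 1→2
i=39 'd': node 2→1 (fail-walked)
i=40 'c': node 1→2
i=41 'b': node 2→3  ** P0@[39:41]
i=42 'd': node 3→1 (fail-walked)
i=43 'c': node 1→2
i=44 'a': node 2→23 (fail-walked)
i=45 'a': node 23→23 (fail-walked)
i=46 'c': node 23→0 (fail-walked)
i=47 'b': node 0→4
i=48 'a': node 4→19
i=49 'd': node 19→24 (fail-walked)
i=50 'a': node 24→15 (fail-walked)
i=51 'd': node 15→16
i=52 'b': node 16→17
i=53 'e': node 17→18  ** P3@[49:53],P5@[50:53]
i=54 'b': node 18→4 (fail-walked)
i=55 'a': node 4→19
i=56 'e': node 19→20
i=57 'e': node 20→21
i=58 'e': node 21→22  ** P4@[54:58]
i=59 'd': node 22→1 (fail-walked)
i=60 'a': node 1→15
i=61 'd': node 15→16
i=62 'c': node 16→2 (fail-walked)
i=63 'b': node 2→3  ** P0@[61:63]
i=64 'a': node 3→19 (fail-walked)
i=65 'c': node 19→0 (fail-walked)
i=66 'a': node 0→23
i=67 'b': node 23→4 (fail-walked)
i=68 'a': node 4→19
i=69 'e': node 19→20
i=70 'a': node 20→10 (fail-walked)
i=71 'd': node 10→24 (fail-walked)
i=72 'b': node 24→25
i=73 'e': node 25→26  ** P5@[70:73]
i=74 'b': node 26→4 (fail-walked)
i=75 'a': node 4→19
i=76 'e': node 19→20
i=77 'e': node 20→21
i=78 'e': node 21→22  ** P4@[74:78]
i=79 'c': node 22→0 (fail-walked)

Result: [[4,5],[9,4],[14,5],[24,2],[29,4],[41,0],[53,3],[53,5],[58,4],[63,0],[73,5],[78,4]]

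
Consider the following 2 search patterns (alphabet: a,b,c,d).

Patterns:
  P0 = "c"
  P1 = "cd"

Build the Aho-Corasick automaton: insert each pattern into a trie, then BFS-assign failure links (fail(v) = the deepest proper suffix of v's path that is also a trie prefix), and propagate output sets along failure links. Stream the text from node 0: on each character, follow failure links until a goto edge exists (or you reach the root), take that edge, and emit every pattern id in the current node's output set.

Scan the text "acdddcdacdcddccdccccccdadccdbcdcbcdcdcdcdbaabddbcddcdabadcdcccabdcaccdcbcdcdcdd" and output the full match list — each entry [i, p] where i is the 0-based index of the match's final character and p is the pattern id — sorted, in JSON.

Construct AC machine:
Trie (insert patterns):
  n0 'ε': c→1
  n1 'c': d→2  ←P0
  n2 'cd': ·  ←P1

BFS fail/out derivation:
  fail(1) 'c': from fail(0)=0 chase 'c': 0 ⇒ 0;  out={0}∪out(0)={0}
  fail(2) 'cd': from fail(1)=0 chase 'd': 0 ⇒ 0;  out={1}∪out(0)={1}

Text stream:
[0] read 'a'  n0⇒n0
[1] read 'c'  n0⇒n1  ** P0@[1:1]
[2] read 'd'  n1⇒n2  ** P1@[1:2]
[3] read 'd'  n2⇒n0 ·f
[4] read 'd'  n0⇒n0
[5] read 'c'  n0⇒n1  ** P0@[5:5]
[6] read 'd'  n1⇒n2  ** P1@[5:6]
[7] read 'a'  n2⇒n0 ·f
[8] read 'c'  n0⇒n1  ** P0@[8:8]
[9] read 'd'  n1⇒n2  ** P1@[8:9]
[10] read 'c'  n2⇒n1 ·f  ** P0@[10:10]
[11] read 'd'  n1⇒n2  ** P1@[10:11]
[12] read 'd'  n2⇒n0 ·f
[13] read 'c'  n0⇒n1  ** P0@[13:13]
[14] read 'c'  n1⇒n1 ·f  ** P0@[14:14]
[15] read 'd'  n1⇒n2  ** P1@[14:15]
[16] read 'c'  n2⇒n1 ·f  ** P0@[16:16]
[17] read 'c'  n1⇒n1 ·f  ** P0@[17:17]
[18] read 'c'  n1⇒n1 ·f  ** P0@[18:18]
[19] read 'c'  n1⇒n1 ·f  ** P0@[19:19]
[20] read 'c'  n1⇒n1 ·f  ** P0@[20:20]
[21] read 'c'  n1⇒n1 ·f  ** P0@[21:21]
[22] read 'd'  n1⇒n2  ** P1@[21:22]
[23] read 'a'  n2⇒n0 ·f
[24] read 'd'  n0⇒n0
[25] read 'c'  n0⇒n1  ** P0@[25:25]
[26] read 'c'  n1⇒n1 ·f  ** P0@[26:26]
[27] read 'd'  n1⇒n2  ** P1@[26:27]
[28] read 'b'  n2⇒n0 ·f
[29] read 'c'  n0⇒n1  ** P0@[29:29]
[30] read 'd'  n1⇒n2  ** P1@[29:30]
[31] read 'c'  n2⇒n1 ·f  ** P0@[31:31]
[32] read 'b'  n1⇒n0 ·f
[33] read 'c'  n0⇒n1  ** P0@[33:33]
[34] read 'd'  n1⇒n2  ** P1@[33:34]
[35] read 'c'  n2⇒n1 ·f  ** P0@[35:35]
[36] read 'd'  n1⇒n2  ** P1@[35:36]
[37] read 'c'  n2⇒n1 ·f  ** P0@[37:37]
[38] read 'd'  n1⇒n2  ** P1@[37:38]
[39] read 'c'  n2⇒n1 ·f  ** P0@[39:39]
[40] read 'd'  n1⇒n2  ** P1@[39:40]
[41] read 'b'  n2⇒n0 ·f
[42] read 'a'  n0⇒n0
[43] read 'a'  n0⇒n0
[44] read 'b'  n0⇒n0
[45] read 'd'  n0⇒n0
[46] read 'd'  n0⇒n0
[47] read 'b'  n0⇒n0
[48] read 'c'  n0⇒n1  ** P0@[48:48]
[49] read 'd'  n1⇒n2  ** P1@[48:49]
[50] read 'd'  n2⇒n0 ·f
[51] read 'c'  n0⇒n1  ** P0@[51:51]
[52] read 'd'  n1⇒n2  ** P1@[51:52]
[53] read 'a'  n2⇒n0 ·f
[54] read 'b'  n0⇒n0
[55] read 'a'  n0⇒n0
[56] read 'd'  n0⇒n0
[57] read 'c'  n0⇒n1  ** P0@[57:57]
[58] read 'd'  n1⇒n2  ** P1@[57:58]
[59] read 'c'  n2⇒n1 ·f  ** P0@[59:59]
[60] read 'c'  n1⇒n1 ·f  ** P0@[60:60]
[61] read 'c'  n1⇒n1 ·f  ** P0@[61:61]
[62] read 'a'  n1⇒n0 ·f
[63] read 'b'  n0⇒n0
[64] read 'd'  n0⇒n0
[65] read 'c'  n0⇒n1  ** P0@[65:65]
[66] read 'a'  n1⇒n0 ·f
[67] read 'c'  n0⇒n1  ** P0@[67:67]
[68] read 'c'  n1⇒n1 ·f  ** P0@[68:68]
[69] read 'd'  n1⇒n2  ** P1@[68:69]
[70] read 'c'  n2⇒n1 ·f  ** P0@[70:70]
[71] read 'b'  n1⇒n0 ·f
[72] read 'c'  n0⇒n1  ** P0@[72:72]
[73] read 'd'  n1⇒n2  ** P1@[72:73]
[74] read 'c'  n2⇒n1 ·f  ** P0@[74:74]
[75] read 'd'  n1⇒n2  ** P1@[74:75]
[76] read 'c'  n2⇒n1 ·f  ** P0@[76:76]
[77] read 'd'  n1⇒n2  ** P1@[76:77]
[78] read 'd'  n2⇒n0 ·f

All matches (sorted): [[1,0],[2,1],[5,0],[6,1],[8,0],[9,1],[10,0],[11,1],[13,0],[14,0],[15,1],[16,0],[17,0],[18,0],[19,0],[20,0],[21,0],[22,1],[25,0],[26,0],[27,1],[29,0],[30,1],[31,0],[33,0],[34,1],[35,0],[36,1],[37,0],[38,1],[39,0],[40,1],[48,0],[49,1],[51,0],[52,1],[57,0],[58,1],[59,0],[60,0],[61,0],[65,0],[67,0],[68,0],[69,1],[70,0],[72,0],[73,1],[74,0],[75,1],[76,0],[77,1]]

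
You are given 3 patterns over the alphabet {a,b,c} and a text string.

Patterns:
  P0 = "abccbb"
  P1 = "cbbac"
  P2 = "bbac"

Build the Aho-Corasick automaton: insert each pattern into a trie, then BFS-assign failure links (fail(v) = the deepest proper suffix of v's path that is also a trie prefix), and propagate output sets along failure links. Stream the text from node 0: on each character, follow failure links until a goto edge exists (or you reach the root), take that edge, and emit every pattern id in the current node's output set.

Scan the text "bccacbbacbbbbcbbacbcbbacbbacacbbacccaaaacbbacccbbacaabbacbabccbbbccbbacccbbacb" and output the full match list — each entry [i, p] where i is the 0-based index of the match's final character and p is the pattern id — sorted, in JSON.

Build automaton:
Trie (insert patterns):
  n0 'ε': a→1 b→12 c→7
  n1 'a': b→2
  n2 'ab': c→3
  n3 'abc': c→4
  n4 'abcc': b→5
  n5 'abccb': b→6
  n6 'abccbb': ·  ←P0
  n7 'c': b→8
  n8 'cb': b→9
  n9 'cbb': a→10
  n10 'cbba': c→11
  n11 'cbbac': ·  ←P1
  n12 'b': b→13
  n13 'bb': a→14
  n14 'bba': c→15
  n15 'bbac': ·  ←P2

BFS fail/out derivation:
  n1('a'): parent n0 fail=0; on 'a' 0 → fail=0;  out ∅∪∅=∅
  n7('c'): parent n0 fail=0; on 'c' 0 → fail=0;  out ∅∪∅=∅
  n12('b'): parent n0 fail=0; on 'b' 0 → fail=0;  out ∅∪∅=∅
  n2('ab'): parent n1 fail=0; on 'b' 0 → fail=12;  out ∅∪∅=∅
  n8('cb'): parent n7 fail=0; on 'b' 0 → fail=12;  out ∅∪∅=∅
  n13('bb'): parent n12 fail=0; on 'b' 0 → fail=12;  out ∅∪∅=∅
  n3('abc'): parent n2 fail=12; on 'c' 12→0 → fail=7;  out ∅∪∅=∅
  n9('cbb'): parent n8 fail=12; on 'b' 12 → fail=13;  out ∅∪∅=∅
  n14('bba'): parent n13 fail=12; on 'a' 12→0 → fail=1;  out ∅∪∅=∅
  n4('abcc'): parent n3 fail=7; on 'c' 7→0 → fail=7;  out ∅∪∅=∅
  n10('cbba'): parent n9 fail=13; on 'a' 13 → fail=14;  out ∅∪∅=∅
  n15('bbac'): parent n14 fail=1; on 'c' 1→0 → fail=7;  out {2}∪∅={2}
  n5('abccb'): parent n4 fail=7; on 'b' 7 → fail=8;  out ∅∪∅=∅
  n11('cbbac'): parent n10 fail=14; on 'c' 14 → fail=15;  out {1}∪{2}={1,2}
  n6('abccbb'): parent n5 fail=8; on 'b' 8 → fail=9;  out {0}∪∅={0}

Text stream:
pos 0 'b': at 12
pos 1 'c': at 7 ·f
pos 2 'c': at 7 ·f
pos 3 'a': at 1 ·f
pos 4 'c': at 7 ·f
pos 5 'b': at 8
pos 6 'b': at 9
pos 7 'a': at 10
pos 8 'c': at 11  → match P1@[4:8],P2@[5:8]
pos 9 'b': at 8 ·f
pos 10 'b': at 9
pos 11 'b': at 13 ·f
pos 12 'b': at 13 ·f
pos 13 'c': at 7 ·f
pos 14 'b': at 8
pos 15 'b': at 9
pos 16 'a': at 10
pos 17 'c': at 11  → match P1@[13:17],P2@[14:17]
pos 18 'b': at 8 ·f
pos 19 'c': at 7 ·f
pos 20 'b': at 8
pos 21 'b': at 9
pos 22 'a': at 10
pos 23 'c': at 11  → match P1@[19:23],P2@[20:23]
pos 24 'b': at 8 ·f
pos 25 'b': at 9
pos 26 'a': at 10
pos 27 'c': at 11  → match P1@[23:27],P2@[24:27]
pos 28 'a': at 1 ·f
pos 29 'c': at 7 ·f
pos 30 'b': at 8
pos 31 'b': at 9
pos 32 'a': at 10
pos 33 'c': at 11  → match P1@[29:33],P2@[30:33]
pos 34 'c': at 7 ·f
pos 35 'c': at 7 ·f
pos 36 'a': at 1 ·f
pos 37 'a': at 1 ·f
pos 38 'a': at 1 ·f
pos 39 'a': at 1 ·f
pos 40 'c': at 7 ·f
pos 41 'b': at 8
pos 42 'b': at 9
pos 43 'a': at 10
pos 44 'c': at 11  → match P1@[40:44],P2@[41:44]
pos 45 'c': at 7 ·f
pos 46 'c': at 7 ·f
pos 47 'b': at 8
pos 48 'b': at 9
pos 49 'a': at 10
pos 50 'c': at 11  → match P1@[46:50],P2@[47:50]
pos 51 'a': at 1 ·f
pos 52 'a': at 1 ·f
pos 53 'b': at 2
pos 54 'b': at 13 ·f
pos 55 'a': at 14
pos 56 'c': at 15  → match P2@[53:56]
pos 57 'b': at 8 ·f
pos 58 'a': at 1 ·f
pos 59 'b': at 2
pos 60 'c': at 3
pos 61 'c': at 4
pos 62 'b': at 5
pos 63 'b': at 6  → match P0@[58:63]
pos 64 'b': at 13 ·f
pos 65 'c': at 7 ·f
pos 66 'c': at 7 ·f
pos 67 'b': at 8
pos 68 'b': at 9
pos 69 'a': at 10
pos 70 'c': at 11  → match P1@[66:70],P2@[67:70]
pos 71 'c': at 7 ·f
pos 72 'c': at 7 ·f
pos 73 'b': at 8
pos 74 'b': at 9
pos 75 'a': at 10
pos 76 'c': at 11  → match P1@[72:76],P2@[73:76]
pos 77 'b': at 8 ·f

Result: [[8,1],[8,2],[17,1],[17,2],[23,1],[23,2],[27,1],[27,2],[33,1],[33,2],[44,1],[44,2],[50,1],[50,2],[56,2],[63,0],[70,1],[70,2],[76,1],[76,2]]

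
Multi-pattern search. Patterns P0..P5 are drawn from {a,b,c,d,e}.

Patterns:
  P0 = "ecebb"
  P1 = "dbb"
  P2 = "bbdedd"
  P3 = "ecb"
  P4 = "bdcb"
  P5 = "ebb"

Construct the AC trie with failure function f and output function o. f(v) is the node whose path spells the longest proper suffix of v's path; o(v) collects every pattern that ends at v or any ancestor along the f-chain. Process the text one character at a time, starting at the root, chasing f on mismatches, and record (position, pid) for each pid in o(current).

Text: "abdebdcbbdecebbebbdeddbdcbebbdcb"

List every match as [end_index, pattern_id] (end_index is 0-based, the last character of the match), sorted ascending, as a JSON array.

Build:
Trie (insert patterns):
  0='ε' goto b→9 d→6 e→1
  1='e' goto b→19 c→2
  2='ec' goto b→15 e→3
  3='ece' goto b→4
  4='eceb' goto b→5
  5='ecebb' goto ·  [P0 ends]
  6='d' goto b→7
  7='db' goto b→8
  8='dbb' goto ·  [P1 ends]
  9='b' goto b→10 d→16
  10='bb' goto d→11
  11='bbd' goto e→12
  12='bbde' goto d→13
  13='bbded' goto d→14
  14='bbdedd' goto ·  [P2 ends]
  15='ecb' goto ·  [P3 ends]
  16='bd' goto c→17
  17='bdc' goto b→18
  18='bdcb' goto ·  [P4 ends]
  19='eb' goto b→20
  20='ebb' goto ·  [P5 ends]

Failure links (BFS by depth):
  fail(1) 'e': from fail(0)=0 chase 'e': 0 ⇒ 0;  out=∅∪out(0)=∅
  fail(6) 'd': from fail(0)=0 chase 'd': 0 ⇒ 0;  out=∅∪out(0)=∅
  fail(9) 'b': from fail(0)=0 chase 'b': 0 ⇒ 0;  out=∅∪out(0)=∅
  fail(2) 'ec': from fail(1)=0 chase 'c': 0 ⇒ 0;  out=∅∪out(0)=∅
  fail(7) 'db': from fail(6)=0 chase 'b': 0 ⇒ 9;  out=∅∪out(9)=∅
  fail(10) 'bb': from fail(9)=0 chase 'b': 0 ⇒ 9;  out=∅∪out(9)=∅
  fail(16) 'bd': from fail(9)=0 chase 'd': 0 ⇒ 6;  out=∅∪out(6)=∅
  fail(19) 'eb': from fail(1)=0 chase 'b': 0 ⇒ 9;  out=∅∪out(9)=∅
  fail(3) 'ece': from fail(2)=0 chase 'e': 0 ⇒ 1;  out=∅∪out(1)=∅
  fail(8) 'dbb': from fail(7)=9 chase 'b': 9 ⇒ 10;  out={1}∪out(10)={1}
  fail(11) 'bbd': from fail(10)=9 chase 'd': 9 ⇒ 16;  out=∅∪out(16)=∅
  fail(15) 'ecb': from fail(2)=0 chase 'b': 0 ⇒ 9;  out={3}∪out(9)={3}
  fail(17) 'bdc': from fail(16)=6 chase 'c': 6→0 ⇒ 0;  out=∅∪out(0)=∅
  fail(20) 'ebb': from fail(19)=9 chase 'b': 9 ⇒ 10;  out={5}∪out(10)={5}
  fail(4) 'eceb': from fail(3)=1 chase 'b': 1 ⇒ 19;  out=∅∪out(19)=∅
  fail(12) 'bbde': from fail(11)=16 chase 'e': 16→6→0 ⇒ 1;  out=∅∪out(1)=∅
  fail(18) 'bdcb': from fail(17)=0 chase 'b': 0 ⇒ 9;  out={4}∪out(9)={4}
  fail(5) 'ecebb': from fail(4)=19 chase 'b': 19 ⇒ 20;  out={0}∪out(20)={0,5}
  fail(13) 'bbded': from fail(12)=1 chase 'd': 1→0 ⇒ 6;  out=∅∪out(6)=∅
  fail(14) 'bbdedd': from fail(13)=6 chase 'd': 6→0 ⇒ 6;  out={2}∪out(6)={2}

Run:
pos 0 'a': at 0
pos 1 'b': at 9
pos 2 'd': at 16
pos 3 'e': at 1 (via fail)
pos 4 'b': at 19
pos 5 'd': at 16 (via fail)
pos 6 'c': at 17
pos 7 'b': at 18  → match P4@[4:7]
pos 8 'b': at 10 (via fail)
pos 9 'd': at 11
pos 10 'e': at 12
pos 11 'c': at 2 (via fail)
pos 12 'e': at 3
pos 13 'b': at 4
pos 14 'b': at 5  → match P0@[10:14],P5@[12:14]
pos 15 'e': at 1 (via fail)
pos 16 'b': at 19
pos 17 'b': at 20  → match P5@[15:17]
pos 18 'd': at 11 (via fail)
pos 19 'e': at 12
pos 20 'd': at 13
pos 21 'd': at 14  → match P2@[16:21]
pos 22 'b': at 7 (via fail)
pos 23 'd': at 16 (via fail)
pos 24 'c': at 17
pos 25 'b': at 18  → match P4@[22:25]
pos 26 'e': at 1 (via fail)
pos 27 'b': at 19
pos 28 'b': at 20  → match P5@[26:28]
pos 29 'd': at 11 (via fail)
pos 30 'c': at 17 (via fail)
pos 31 'b': at 18  → match P4@[28:31]

Result: [[7,4],[14,0],[14,5],[17,5],[21,2],[25,4],[28,5],[31,4]]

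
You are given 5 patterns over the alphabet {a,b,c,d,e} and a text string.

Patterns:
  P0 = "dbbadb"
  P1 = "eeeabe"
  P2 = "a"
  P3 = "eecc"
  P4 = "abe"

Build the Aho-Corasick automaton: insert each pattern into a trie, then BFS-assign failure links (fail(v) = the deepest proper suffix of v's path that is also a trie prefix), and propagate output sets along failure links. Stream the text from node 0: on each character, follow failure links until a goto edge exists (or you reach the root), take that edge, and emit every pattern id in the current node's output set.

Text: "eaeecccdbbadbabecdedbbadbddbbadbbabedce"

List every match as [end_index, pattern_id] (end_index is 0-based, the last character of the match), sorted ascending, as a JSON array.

Build:
Trie (insert patterns):
  n0 'ε': a→13 d→1 e→7
  n1 'd': b→2
  n2 'db': b→3
  n3 'dbb': a→4
  n4 'dbba': d→5
  n5 'dbbad': b→6
  n6 'dbbadb': ·  [P0 ends]
  n7 'e': e→8
  n8 'ee': c→14 e→9
  n9 'eee': a→10
  n10 'eeea': b→11
  n11 'eeeab': e→12
  n12 'eeeabe': ·  [P1 ends]
  n13 'a': b→16  [P2 ends]
  n14 'eec': c→15
  n15 'eecc': ·  [P3 ends]
  n16 'ab': e→17
  n17 'abe': ·  [P4 ends]

BFS fail/out derivation:
  n1('d'): parent n0 fail=0; on 'd' 0 → fail=0;  out ∅∪∅=∅
  n7('e'): parent n0 fail=0; on 'e' 0 → fail=0;  out ∅∪∅=∅
  n13('a'): parent n0 fail=0; on 'a' 0 → fail=0;  out {2}∪∅={2}
  n2('db'): parent n1 fail=0; on 'b' 0 → fail=0;  out ∅∪∅=∅
  n8('ee'): parent n7 fail=0; on 'e' 0 → fail=7;  out ∅∪∅=∅
  n16('ab'): parent n13 fail=0; on 'b' 0 → fail=0;  out ∅∪∅=∅
  n3('dbb'): parent n2 fail=0; on 'b' 0 → fail=0;  out ∅∪∅=∅
  n9('eee'): parent n8 fail=7; on 'e' 7 → fail=8;  out ∅∪∅=∅
  n14('eec'): parent n8 fail=7; on 'c' 7→0 → fail=0;  out ∅∪∅=∅
  n17('abe'): parent n16 fail=0; on 'e' 0 → fail=7;  out {4}∪∅={4}
  n4('dbba'): parent n3 fail=0; on 'a' 0 → fail=13;  out ∅∪{2}={2}
  n10('eeea'): parent n9 fail=8; on 'a' 8→7→0 → fail=13;  out ∅∪{2}={2}
  n15('eecc'): parent n14 fail=0; on 'c' 0 → fail=0;  out {3}∪∅={3}
  n5('dbbad'): parent n4 fail=13; on 'd' 13→0 → fail=1;  out ∅∪∅=∅
  n11('eeeab'): parent n10 fail=13; on 'b' 13 → fail=16;  out ∅∪∅=∅
  n6('dbbadb'): parent n5 fail=1; on 'b' 1 → fail=2;  out {0}∪∅={0}
  n12('eeeabe'): parent n11 fail=16; on 'e' 16 → fail=17;  out {1}∪{4}={1,4}

Scan:
i=0 'e': node 0→7
i=1 'a': node 7→13 (via fail)  emit P2@[1:1]
i=2 'e': node 13→7 (via fail)
i=3 'e': node 7→8
i=4 'c': node 8→14
i=5 'c': node 14→15  emit P3@[2:5]
i=6 'c': node 15→0 (via fail)
i=7 'd': node 0→1
i=8 'b': node 1→2
i=9 'b': node 2→3
i=10 'a': node 3→4  emit P2@[10:10]
i=11 'd': node 4→5
i=12 'b': node 5→6  emit P0@[7:12]
i=13 'a': node 6→13 (via fail)  emit P2@[13:13]
i=14 'b': node 13→16
i=15 'e': node 16→17  emit P4@[13:15]
i=16 'c': node 17→0 (via fail)
i=17 'd': node 0→1
i=18 'e': node 1→7 (via fail)
i=19 'd': node 7→1 (via fail)
i=20 'b': node 1→2
i=21 'b': node 2→3
i=22 'a': node 3→4  emit P2@[22:22]
i=23 'd': node 4→5
i=24 'b': node 5→6  emit P0@[19:24]
i=25 'd': node 6→1 (via fail)
i=26 'd': node 1→1 (via fail)
i=27 'b': node 1→2
i=28 'b': node 2→3
i=29 'a': node 3→4  emit P2@[29:29]
i=30 'd': node 4→5
i=31 'b': node 5→6  emit P0@[26:31]
i=32 'b': node 6→3 (via fail)
i=33 'a': node 3→4  emit P2@[33:33]
i=34 'b': node 4→16 (via fail)
i=35 'e': node 16→17  emit P4@[33:35]
i=36 'd': node 17→1 (via fail)
i=37 'c': node 1→0 (via fail)
i=38 'e': node 0→7

All matches (sorted): [[1,2],[5,3],[10,2],[12,0],[13,2],[15,4],[22,2],[24,0],[29,2],[31,0],[33,2],[35,4]]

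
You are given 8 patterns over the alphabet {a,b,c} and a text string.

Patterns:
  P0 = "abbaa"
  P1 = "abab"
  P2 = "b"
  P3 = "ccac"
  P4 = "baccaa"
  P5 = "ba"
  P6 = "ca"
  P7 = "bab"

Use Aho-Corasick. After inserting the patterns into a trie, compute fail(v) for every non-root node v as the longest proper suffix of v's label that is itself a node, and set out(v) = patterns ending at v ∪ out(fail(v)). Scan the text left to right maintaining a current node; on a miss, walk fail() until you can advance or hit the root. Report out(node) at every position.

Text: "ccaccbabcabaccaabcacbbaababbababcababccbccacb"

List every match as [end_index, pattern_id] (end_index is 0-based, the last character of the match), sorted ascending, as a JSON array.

Construct AC machine:
Trie (insert patterns):
  0='ε' goto a→1 b→8 c→9
  1='a' goto b→2
  2='ab' goto a→6 b→3
  3='abb' goto a→4
  4='abba' goto a→5
  5='abbaa' goto ·  [P0 ends]
  6='aba' goto b→7
  7='abab' goto ·  [P1 ends]
  8='b' goto a→13  [P2 ends]
  9='c' goto a→18 c→10
  10='cc' goto a→11
  11='cca' goto c→12
  12='ccac' goto ·  [P3 ends]
  13='ba' goto b→19 c→14  [P5 ends]
  14='bac' goto c→15
  15='bacc' goto a→16
  16='bacca' goto a→17
  17='baccaa' goto ·  [P4 ends]
  18='ca' goto ·  [P6 ends]
  19='bab' goto ·  [P7 ends]

BFS fail/out derivation:
  n1('a'): parent n0 fail=0; on 'a' 0 → fail=0;  out ∅∪∅=∅
  n8('b'): parent n0 fail=0; on 'b' 0 → fail=0;  out {2}∪∅={2}
  n9('c'): parent n0 fail=0; on 'c' 0 → fail=0;  out ∅∪∅=∅
  n2('ab'): parent n1 fail=0; on 'b' 0 → fail=8;  out ∅∪{2}={2}
  n10('cc'): parent n9 fail=0; on 'c' 0 → fail=9;  out ∅∪∅=∅
  n13('ba'): parent n8 fail=0; on 'a' 0 → fail=1;  out {5}∪∅={5}
  n18('ca'): parent n9 fail=0; on 'a' 0 → fail=1;  out {6}∪∅={6}
  n3('abb'): parent n2 fail=8; on 'b' 8→0 → fail=8;  out ∅∪{2}={2}
  n6('aba'): parent n2 fail=8; on 'a' 8 → fail=13;  out ∅∪{5}={5}
  n11('cca'): parent n10 fail=9; on 'a' 9 → fail=18;  out ∅∪{6}={6}
  n14('bac'): parent n13 fail=1; on 'c' 1→0 → fail=9;  out ∅∪∅=∅
  n19('bab'): parent n13 fail=1; on 'b' 1 → fail=2;  out {7}∪{2}={2,7}
  n4('abba'): parent n3 fail=8; on 'a' 8 → fail=13;  out ∅∪{5}={5}
  n7('abab'): parent n6 fail=13; on 'b' 13 → fail=19;  out {1}∪{2,7}={1,2,7}
  n12('ccac'): parent n11 fail=18; on 'c' 18→1→0 → fail=9;  out {3}∪∅={3}
  n15('bacc'): parent n14 fail=9; on 'c' 9 → fail=10;  out ∅∪∅=∅
  n5('abbaa'): parent n4 fail=13; on 'a' 13→1→0 → fail=1;  out {0}∪∅={0}
  n16('bacca'): parent n15 fail=10; on 'a' 10 → fail=11;  out ∅∪{6}={6}
  n17('baccaa'): parent n16 fail=11; on 'a' 11→18→1→0 → fail=1;  out {4}∪∅={4}

Text stream:
[0] read 'c'  n0⇒n9
[1] read 'c'  n9⇒n10
[2] read 'a'  n10⇒n11  → match P6@[1:2]
[3] read 'c'  n11⇒n12  → match P3@[0:3]
[4] read 'c'  n12⇒n10 (fail-walked)
[5] read 'b'  n10⇒n8 (fail-walked)  → match P2@[5:5]
[6] read 'a'  n8⇒n13  → match P5@[5:6]
[7] read 'b'  n13⇒n19  → match P2@[7:7],P7@[5:7]
[8] read 'c'  n19⇒n9 (fail-walked)
[9] read 'a'  n9⇒n18  → match P6@[8:9]
[10] read 'b'  n18⇒n2 (fail-walked)  → match P2@[10:10]
[11] read 'a'  n2⇒n6  → match P5@[10:11]
[12] read 'c'  n6⇒n14 (fail-walked)
[13] read 'c'  n14⇒n15
[14] read 'a'  n15⇒n16  → match P6@[13:14]
[15] read 'a'  n16⇒n17  → match P4@[10:15]
[16] read 'b'  n17⇒n2 (fail-walked)  → match P2@[16:16]
[17] read 'c'  n2⇒n9 (fail-walked)
[18] read 'a'  n9⇒n18  → match P6@[17:18]
[19] read 'c'  n18⇒n9 (fail-walked)
[20] read 'b'  n9⇒n8 (fail-walked)  → match P2@[20:20]
[21] read 'b'  n8⇒n8 (fail-walked)  → match P2@[21:21]
[22] read 'a'  n8⇒n13  → match P5@[21:22]
[23] read 'a'  n13⇒n1 (fail-walked)
[24] read 'b'  n1⇒n2  → match P2@[24:24]
[25] read 'a'  n2⇒n6  → match P5@[24:25]
[26] read 'b'  n6⇒n7  → match P1@[23:26],P2@[26:26],P7@[24:26]
[27] read 'b'  n7⇒n3 (fail-walked)  → match P2@[27:27]
[28] read 'a'  n3⇒n4  → match P5@[27:28]
[29] read 'b'  n4⇒n19 (fail-walked)  → match P2@[29:29],P7@[27:29]
[30] read 'a'  n19⇒n6 (fail-walked)  → match P5@[29:30]
[31] read 'b'  n6⇒n7  → match P1@[28:31],P2@[31:31],P7@[29:31]
[32] read 'c'  n7⇒n9 (fail-walked)
[33] read 'a'  n9⇒n18  → match P6@[32:33]
[34] read 'b'  n18⇒n2 (fail-walked)  → match P2@[34:34]
[35] read 'a'  n2⇒n6  → match P5@[34:35]
[36] read 'b'  n6⇒n7  → match P1@[33:36],P2@[36:36],P7@[34:36]
[37] read 'c'  n7⇒n9 (fail-walked)
[38] read 'c'  n9⇒n10
[39] read 'b'  n10⇒n8 (fail-walked)  → match P2@[39:39]
[40] read 'c'  n8⇒n9 (fail-walked)
[41] read 'c'  n9⇒n10
[42] read 'a'  n10⇒n11  → match P6@[41:42]
[43] read 'c'  n11⇒n12  → match P3@[40:43]
[44] read 'b'  n12⇒n8 (fail-walked)  → match P2@[44:44]

Matches: [[2,6],[3,3],[5,2],[6,5],[7,2],[7,7],[9,6],[10,2],[11,5],[14,6],[15,4],[16,2],[18,6],[20,2],[21,2],[22,5],[24,2],[25,5],[26,1],[26,2],[26,7],[27,2],[28,5],[29,2],[29,7],[30,5],[31,1],[31,2],[31,7],[33,6],[34,2],[35,5],[36,1],[36,2],[36,7],[39,2],[42,6],[43,3],[44,2]]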